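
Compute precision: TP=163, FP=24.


Precision = TP/(TP+FP)
= 163/(163+24)
= 163/187 = 87.17%

87.17%


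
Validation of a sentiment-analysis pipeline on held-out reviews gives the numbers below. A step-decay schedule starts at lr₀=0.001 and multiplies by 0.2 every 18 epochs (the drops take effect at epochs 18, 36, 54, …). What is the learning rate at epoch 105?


n_drops = ⌊105/18⌋ = 5
lr = 0.001·0.2^5 = 0.001·0.00032 = 0.00000032

0.00000032


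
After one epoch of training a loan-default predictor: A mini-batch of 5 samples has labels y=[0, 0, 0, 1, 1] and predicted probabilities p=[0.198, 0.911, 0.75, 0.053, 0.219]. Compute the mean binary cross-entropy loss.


L[0] = -ln(1-0.198) = -ln(0.802) = 0.2206
L[1] = -ln(1-0.911) = -ln(0.089) = 2.4191
L[2] = -ln(1-0.75) = -ln(0.25) = 1.3863
L[3] = -ln(0.053) = 2.9375
L[4] = -ln(0.219) = 1.5187
mean = (0.2206 + 2.4191 + 1.3863 + 2.9375 + 1.5187)/5 = 1.6964

1.6964


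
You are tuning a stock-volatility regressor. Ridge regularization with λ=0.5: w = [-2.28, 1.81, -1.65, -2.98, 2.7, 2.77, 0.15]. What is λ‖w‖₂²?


‖w‖₂² = (-2.28)² + (1.81)² + (-1.65)² + (-2.98)² + (2.7)² + (2.77)² + (0.15)²
     = 5.1984 + 3.2761 + 2.7225 + 8.8804 + 7.29 + 7.6729 + 0.0225
     = 35.0628
λ·‖w‖₂² = 0.5·35.0628 = 17.5314

17.5314


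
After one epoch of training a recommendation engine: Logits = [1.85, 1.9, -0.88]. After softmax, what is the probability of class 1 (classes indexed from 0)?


Exponentials: e^1.85=6.3598, e^1.9=6.6859, e^-0.88=0.4148
Sum = 13.4605
Softmax = [0.4725, 0.4967, 0.0308]
p[1] = 6.6859/13.4605 = 0.4967

0.4967


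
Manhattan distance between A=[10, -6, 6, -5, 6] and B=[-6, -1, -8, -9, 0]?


d = |10+ 6| + |-6+ 1| + |6+ 8| + |-5+ 9| + |6-0|
  = 16 + 5 + 14 + 4 + 6
  = 45

45


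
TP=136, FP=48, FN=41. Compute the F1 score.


Precision = 136/184 = 0.7391
Recall = 136/177 = 0.7684
F1 = 2·P·R/(P+R) = 2·TP/(2·TP+FP+FN) = 272/(272+48+41) = 272/361 = 0.7535

0.7535


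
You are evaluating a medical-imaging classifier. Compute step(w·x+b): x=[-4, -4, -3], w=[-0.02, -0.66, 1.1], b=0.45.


z = (-4)·(-0.02) + (-4)·(-0.66) + (-3)·(1.1) + 0.45
  = -0.13
step(z) = 0 (z<0)

0


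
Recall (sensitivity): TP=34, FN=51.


Recall = TP/(TP+FN)
= 34/(34+51)
= 34/85 = 40.0%

40.0%


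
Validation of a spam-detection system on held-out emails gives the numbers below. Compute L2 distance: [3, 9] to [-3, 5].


d = √((3+ 3)² + (9-5)²)
  = √(36 + 16)
  = √52 = 7.2111

7.2111


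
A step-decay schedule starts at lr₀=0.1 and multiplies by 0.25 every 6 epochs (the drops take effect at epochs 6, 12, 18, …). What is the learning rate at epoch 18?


n_drops = ⌊18/6⌋ = 3
lr = 0.1·0.25^3 = 0.1·0.015625 = 0.0015625

0.0015625


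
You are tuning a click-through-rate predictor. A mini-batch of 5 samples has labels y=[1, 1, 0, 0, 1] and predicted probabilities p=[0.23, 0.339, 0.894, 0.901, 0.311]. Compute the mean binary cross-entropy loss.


L[0] = -ln(0.23) = 1.4697
L[1] = -ln(0.339) = 1.0818
L[2] = -ln(1-0.894) = -ln(0.106) = 2.2443
L[3] = -ln(1-0.901) = -ln(0.099) = 2.3126
L[4] = -ln(0.311) = 1.168
mean = (1.4697 + 1.0818 + 2.2443 + 2.3126 + 1.168)/5 = 1.6553

1.6553


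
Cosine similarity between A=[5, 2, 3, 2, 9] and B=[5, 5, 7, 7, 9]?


A·B = 5·5 + 2·5 + 3·7 + 2·7 + 9·9 = 151
‖A‖ = √123 = 11.0905, ‖B‖ = √229 = 15.1327
cos = 151/(√123·√229) = 151/√28167 = 0.8997

0.8997


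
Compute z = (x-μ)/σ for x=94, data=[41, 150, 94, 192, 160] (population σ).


μ = 127.4, σ = 53.5298
z = (94 - 127.4)/53.5298 = -0.624

-0.624


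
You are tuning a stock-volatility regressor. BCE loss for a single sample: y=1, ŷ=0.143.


BCE = -[y·ln(p) + (1-y)·ln(1-p)]
= -1·ln(0.143) - 0
= -ln(0.143) = 1.9449

1.9449


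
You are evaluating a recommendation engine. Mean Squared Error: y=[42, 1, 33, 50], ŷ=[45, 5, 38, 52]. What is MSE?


Squared errors: (42-45)²=9, (1-5)²=16, (33-38)²=25, (50-52)²=4
Sum = 54
MSE = 54/4 = 27/2

27/2


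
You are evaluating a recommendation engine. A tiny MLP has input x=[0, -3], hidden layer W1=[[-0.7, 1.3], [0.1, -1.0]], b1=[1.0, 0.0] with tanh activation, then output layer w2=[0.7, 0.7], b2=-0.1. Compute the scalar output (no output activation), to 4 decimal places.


z1[0] = (-0.7)·(0) + (1.3)·(-3) + 1.0 = -2.9
z1[1] = (0.1)·(0) + (-1.0)·(-3) + 0.0 = 3.0
h = tanh(z1) = [-0.994, 0.9951]
output = (0.7)·(-0.994) + (0.7)·(0.9951) - 0.1 = -0.0992

-0.0992


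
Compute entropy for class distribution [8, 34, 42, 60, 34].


Probabilities: [8/178, 34/178, 42/178, 60/178, 34/178] ≈ [0.0449, 0.191, 0.236, 0.3371, 0.191]
H = -((8/178)·log₂(8/178) + (34/178)·log₂(34/178) + (42/178)·log₂(42/178) + (60/178)·log₂(60/178) + (34/178)·log₂(34/178))
  = 2.1339 bits

2.1339 bits


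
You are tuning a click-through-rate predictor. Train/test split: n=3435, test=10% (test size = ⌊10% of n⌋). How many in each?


Test = ⌊3435·10/100⌋ = 343
Train = 3435 - 343 = 3092

Train: 3092, Test: 343


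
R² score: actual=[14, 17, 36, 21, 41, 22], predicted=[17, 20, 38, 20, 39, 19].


ȳ = 25.1667
SS_res = Σ(y-ŷ)² = 36
SS_tot = Σ(y-ȳ)² = 586.83
R² = 1 - SS_res/SS_tot = 1 - 0.0613 = 0.9387

0.9387


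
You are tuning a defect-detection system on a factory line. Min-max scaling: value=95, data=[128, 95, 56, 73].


min=56, max=128
(95-56)/(128-56) = 39/72 = 0.5417

0.5417


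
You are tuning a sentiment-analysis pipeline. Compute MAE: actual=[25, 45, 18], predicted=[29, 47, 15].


Absolute errors: |25-29|=4, |45-47|=2, |18-15|=3
Sum = 9
MAE = 9/3 = 3

3


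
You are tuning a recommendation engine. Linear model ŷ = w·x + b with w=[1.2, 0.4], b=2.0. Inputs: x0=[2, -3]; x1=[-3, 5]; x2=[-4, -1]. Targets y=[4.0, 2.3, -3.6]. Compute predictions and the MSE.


ŷ0 = (1.2)·(2) + (0.4)·(-3) + 2.0 = 3.2
ŷ1 = (1.2)·(-3) + (0.4)·(5) + 2.0 = 0.4
ŷ2 = (1.2)·(-4) + (0.4)·(-1) + 2.0 = -3.2
errors² = [0.64, 3.61, 0.16]
MSE = 4.4100/3 = 1.47

1.47


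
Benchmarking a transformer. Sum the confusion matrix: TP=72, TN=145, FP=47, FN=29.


Total = TP + TN + FP + FN
= 72 + 145 + 47 + 29
= 293
(Predicted positive: 119, predicted negative: 174)

293


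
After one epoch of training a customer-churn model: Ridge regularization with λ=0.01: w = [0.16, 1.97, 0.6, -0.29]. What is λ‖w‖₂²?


‖w‖₂² = (0.16)² + (1.97)² + (0.6)² + (-0.29)²
     = 0.0256 + 3.8809 + 0.36 + 0.0841
     = 4.3506
λ·‖w‖₂² = 0.01·4.3506 = 0.043506

0.043506


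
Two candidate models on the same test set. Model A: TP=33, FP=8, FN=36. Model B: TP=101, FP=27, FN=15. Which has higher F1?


Model A: P=33/41=0.8049, R=33/69=0.4783, F1=2PR/(P+R)=2TP/(2TP+FP+FN)=66/110=0.6
Model B: P=101/128=0.7891, R=101/116=0.8707, F1=2PR/(P+R)=2TP/(2TP+FP+FN)=202/244=0.8279
0.6 < 0.8279 → Model B

Model B


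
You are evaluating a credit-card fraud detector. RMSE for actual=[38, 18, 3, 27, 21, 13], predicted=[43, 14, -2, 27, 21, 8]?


MSE = 91/6 = 15.1667
RMSE = √(91/6) = 3.8944

3.8944


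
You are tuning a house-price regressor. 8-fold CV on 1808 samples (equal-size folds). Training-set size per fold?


Fold size = 1808/8 = 226
Training per fold = 1808 - 226 = 1582

1582


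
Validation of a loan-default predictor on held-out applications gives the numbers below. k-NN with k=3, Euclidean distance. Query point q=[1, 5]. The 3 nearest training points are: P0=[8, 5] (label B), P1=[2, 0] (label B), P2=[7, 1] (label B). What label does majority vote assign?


d(q,P0) = 7.0  (label B)
d(q,P1) = 5.099  (label B)
d(q,P2) = 7.2111  (label B)
Votes: A=0, B=3
Majority → B

B


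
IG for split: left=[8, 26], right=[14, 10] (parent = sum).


Parent = [22, 36], H_parent = 0.9576
H_left = 0.7871 (n=34), H_right = 0.9799 (n=24)
H_children = (34/58)·0.7871 + (24/58)·0.9799 = 0.8669
IG = 0.9576 - 0.8669 = 0.0907

0.0907


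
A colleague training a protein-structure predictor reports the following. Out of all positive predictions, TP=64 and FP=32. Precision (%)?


Precision = TP/(TP+FP)
= 64/(64+32)
= 64/96 = 66.67%

66.67%


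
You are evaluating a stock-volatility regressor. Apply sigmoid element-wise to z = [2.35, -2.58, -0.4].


σ(2.35) = 1/(1+e^-2.35) = 0.9129
σ(-2.58) = 1/(1+e^2.58) = 0.0704
σ(-0.4) = 1/(1+e^0.4) = 0.4013
result = [0.9129, 0.0704, 0.4013]

[0.9129, 0.0704, 0.4013]


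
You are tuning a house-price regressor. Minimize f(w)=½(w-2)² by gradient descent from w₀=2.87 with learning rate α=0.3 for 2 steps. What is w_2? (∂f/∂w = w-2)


step 1: grad = 2.87-2 = 0.87; w = 2.87 - 0.3·(0.87) = 2.609
step 2: grad = 2.609-2 = 0.609; w = 2.609 - 0.3·(0.609) = 2.4263

2.4263


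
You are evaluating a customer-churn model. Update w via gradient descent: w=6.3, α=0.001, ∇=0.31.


w_new = w - α·∇
= 6.3 - 0.001·0.31
= 6.3 - 0.00031
= 6.29969

6.29969


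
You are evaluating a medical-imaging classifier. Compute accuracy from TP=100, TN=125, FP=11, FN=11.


Accuracy = (TP+TN)/(TP+TN+FP+FN)
= (100+125)/(247)
= 225/247 = 91.09%

91.09%


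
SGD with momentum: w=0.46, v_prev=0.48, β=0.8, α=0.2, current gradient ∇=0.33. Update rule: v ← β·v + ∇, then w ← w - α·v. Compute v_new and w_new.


v_new = 0.8·0.48 + 0.33 = 0.384 + 0.33 = 0.714
w_new = 0.46 - 0.2·0.714 = 0.46 - 0.1428 = 0.3172

v_new=0.714, w_new=0.3172


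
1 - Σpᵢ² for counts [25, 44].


Probabilities: [25/69, 44/69] ≈ [0.3623, 0.6377]
Σpᵢ² = (625 + 1936)/69² = 2561/4761
Gini = 1 - Σpᵢ² = 1 - 2561/4761 = 0.4621

0.4621


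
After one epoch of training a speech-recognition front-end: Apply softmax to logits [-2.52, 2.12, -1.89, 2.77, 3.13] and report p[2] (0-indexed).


Exponentials: e^-2.52=0.0805, e^2.12=8.3311, e^-1.89=0.1511, e^2.77=15.9586, e^3.13=22.874
Sum = 47.3953
Softmax = [0.0017, 0.1758, 0.0032, 0.3367, 0.4826]
p[2] = 0.1511/47.3953 = 0.0032

0.0032


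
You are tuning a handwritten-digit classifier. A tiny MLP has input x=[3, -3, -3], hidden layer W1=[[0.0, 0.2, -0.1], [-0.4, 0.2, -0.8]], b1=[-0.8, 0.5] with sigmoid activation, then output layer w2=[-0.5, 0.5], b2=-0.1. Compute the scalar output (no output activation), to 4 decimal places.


z1[0] = (0.0)·(3) + (0.2)·(-3) + (-0.1)·(-3) - 0.8 = -1.1
z1[1] = (-0.4)·(3) + (0.2)·(-3) + (-0.8)·(-3) + 0.5 = 1.1
h = sigmoid(z1) = [0.2497, 0.7503]
output = (-0.5)·(0.2497) + (0.5)·(0.7503) - 0.1 = 0.1503

0.1503


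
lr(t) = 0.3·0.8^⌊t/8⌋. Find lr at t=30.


n_drops = ⌊30/8⌋ = 3
lr = 0.3·0.8^3 = 0.3·0.512 = 0.1536

0.1536


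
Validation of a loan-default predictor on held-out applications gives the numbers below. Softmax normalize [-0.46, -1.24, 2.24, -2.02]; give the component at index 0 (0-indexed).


Exponentials: e^-0.46=0.6313, e^-1.24=0.2894, e^2.24=9.3933, e^-2.02=0.1327
Sum = 10.4467
Softmax = [0.0604, 0.0277, 0.8992, 0.0127]
p[0] = 0.6313/10.4467 = 0.0604

0.0604


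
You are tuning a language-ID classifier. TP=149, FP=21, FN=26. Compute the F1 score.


Precision = 149/170 = 0.8765
Recall = 149/175 = 0.8514
F1 = 2·P·R/(P+R) = 2·TP/(2·TP+FP+FN) = 298/(298+21+26) = 298/345 = 0.8638

0.8638


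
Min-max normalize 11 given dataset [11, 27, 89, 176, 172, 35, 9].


min=9, max=176
(11-9)/(176-9) = 2/167 = 0.012

0.012


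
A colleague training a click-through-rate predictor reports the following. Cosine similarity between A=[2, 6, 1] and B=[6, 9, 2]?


A·B = 2·6 + 6·9 + 1·2 = 68
‖A‖ = √41 = 6.4031, ‖B‖ = √121 = 11
cos = 68/(√41·√121) = 68/√4961 = 0.9654

0.9654


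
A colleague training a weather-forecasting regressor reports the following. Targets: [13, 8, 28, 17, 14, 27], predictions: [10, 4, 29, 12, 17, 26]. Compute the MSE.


Squared errors: (13-10)²=9, (8-4)²=16, (28-29)²=1, (17-12)²=25, (14-17)²=9, (27-26)²=1
Sum = 61
MSE = 61/6 = 61/6

61/6


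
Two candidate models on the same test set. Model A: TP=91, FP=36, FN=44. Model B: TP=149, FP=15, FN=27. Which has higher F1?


Model A: P=91/127=0.7165, R=91/135=0.6741, F1=2PR/(P+R)=2TP/(2TP+FP+FN)=182/262=0.6947
Model B: P=149/164=0.9085, R=149/176=0.8466, F1=2PR/(P+R)=2TP/(2TP+FP+FN)=298/340=0.8765
0.6947 < 0.8765 → Model B

Model B


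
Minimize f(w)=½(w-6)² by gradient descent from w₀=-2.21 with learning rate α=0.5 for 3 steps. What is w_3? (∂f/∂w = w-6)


step 1: grad = -2.21-6 = -8.21; w = -2.21 - 0.5·(-8.21) = 1.895
step 2: grad = 1.895-6 = -4.105; w = 1.895 - 0.5·(-4.105) = 3.9475
step 3: grad = 3.9475-6 = -2.0525; w = 3.9475 - 0.5·(-2.0525) = 4.97375

4.97375


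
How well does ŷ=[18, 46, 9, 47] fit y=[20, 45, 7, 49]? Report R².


ȳ = 30.25
SS_res = Σ(y-ŷ)² = 13
SS_tot = Σ(y-ȳ)² = 1214.75
R² = 1 - SS_res/SS_tot = 1 - 0.0107 = 0.9893

0.9893


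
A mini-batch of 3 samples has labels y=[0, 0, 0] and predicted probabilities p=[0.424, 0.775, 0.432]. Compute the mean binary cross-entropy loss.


L[0] = -ln(1-0.424) = -ln(0.576) = 0.5516
L[1] = -ln(1-0.775) = -ln(0.225) = 1.4917
L[2] = -ln(1-0.432) = -ln(0.568) = 0.5656
mean = (0.5516 + 1.4917 + 0.5656)/3 = 0.8696

0.8696


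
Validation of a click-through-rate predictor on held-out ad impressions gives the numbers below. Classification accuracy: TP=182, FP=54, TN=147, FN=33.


Accuracy = (TP+TN)/(TP+TN+FP+FN)
= (182+147)/(416)
= 329/416 = 79.09%

79.09%


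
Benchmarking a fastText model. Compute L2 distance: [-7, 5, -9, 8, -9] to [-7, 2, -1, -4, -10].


d = √((-7+ 7)² + (5-2)² + (-9+ 1)² + (8+ 4)² + (-9+ 10)²)
  = √(0 + 9 + 64 + 144 + 1)
  = √218 = 14.7648

14.7648


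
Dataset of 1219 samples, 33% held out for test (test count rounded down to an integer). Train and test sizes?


Test = ⌊1219·33/100⌋ = 402
Train = 1219 - 402 = 817

Train: 817, Test: 402


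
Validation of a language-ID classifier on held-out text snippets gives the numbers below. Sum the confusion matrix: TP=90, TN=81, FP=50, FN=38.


Total = TP + TN + FP + FN
= 90 + 81 + 50 + 38
= 259
(Predicted positive: 140, predicted negative: 119)

259


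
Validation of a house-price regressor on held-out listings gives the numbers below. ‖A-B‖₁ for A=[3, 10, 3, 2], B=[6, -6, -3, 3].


d = |3-6| + |10+ 6| + |3+ 3| + |2-3|
  = 3 + 16 + 6 + 1
  = 26

26


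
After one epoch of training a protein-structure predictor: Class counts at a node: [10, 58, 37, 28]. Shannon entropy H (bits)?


Probabilities: [10/133, 58/133, 37/133, 28/133] ≈ [0.0752, 0.4361, 0.2782, 0.2105]
H = -((10/133)·log₂(10/133) + (58/133)·log₂(58/133) + (37/133)·log₂(37/133) + (28/133)·log₂(28/133))
  = 1.7896 bits

1.7896 bits


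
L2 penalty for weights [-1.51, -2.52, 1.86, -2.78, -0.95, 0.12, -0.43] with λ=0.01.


‖w‖₂² = (-1.51)² + (-2.52)² + (1.86)² + (-2.78)² + (-0.95)² + (0.12)² + (-0.43)²
     = 2.2801 + 6.3504 + 3.4596 + 7.7284 + 0.9025 + 0.0144 + 0.1849
     = 20.9203
λ·‖w‖₂² = 0.01·20.9203 = 0.209203

0.209203


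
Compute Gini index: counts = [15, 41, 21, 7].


Probabilities: [15/84, 41/84, 21/84, 7/84] ≈ [0.1786, 0.4881, 0.25, 0.0833]
Σpᵢ² = (225 + 1681 + 441 + 49)/84² = 2396/7056
Gini = 1 - Σpᵢ² = 1 - 2396/7056 = 0.6604

0.6604


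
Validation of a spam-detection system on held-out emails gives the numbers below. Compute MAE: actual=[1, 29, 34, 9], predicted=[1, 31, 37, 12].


Absolute errors: |1-1|=0, |29-31|=2, |34-37|=3, |9-12|=3
Sum = 8
MAE = 8/4 = 2

2


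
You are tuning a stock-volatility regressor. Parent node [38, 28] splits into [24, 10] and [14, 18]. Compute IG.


Parent = [38, 28], H_parent = 0.9834
H_left = 0.874 (n=34), H_right = 0.9887 (n=32)
H_children = (34/66)·0.874 + (32/66)·0.9887 = 0.9296
IG = 0.9834 - 0.9296 = 0.0538

0.0538


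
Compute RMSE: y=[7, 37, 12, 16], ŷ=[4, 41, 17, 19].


MSE = 59/4 = 14.75
RMSE = √(59/4) = 3.8406

3.8406


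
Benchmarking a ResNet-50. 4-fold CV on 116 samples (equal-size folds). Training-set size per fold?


Fold size = 116/4 = 29
Training per fold = 116 - 29 = 87

87


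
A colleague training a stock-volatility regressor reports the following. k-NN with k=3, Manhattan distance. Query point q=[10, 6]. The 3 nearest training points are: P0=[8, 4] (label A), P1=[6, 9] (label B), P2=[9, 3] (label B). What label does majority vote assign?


d(q,P0) = 4  (label A)
d(q,P1) = 7  (label B)
d(q,P2) = 4  (label B)
Votes: A=1, B=2
Majority → B

B


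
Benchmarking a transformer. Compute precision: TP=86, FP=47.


Precision = TP/(TP+FP)
= 86/(86+47)
= 86/133 = 64.66%

64.66%


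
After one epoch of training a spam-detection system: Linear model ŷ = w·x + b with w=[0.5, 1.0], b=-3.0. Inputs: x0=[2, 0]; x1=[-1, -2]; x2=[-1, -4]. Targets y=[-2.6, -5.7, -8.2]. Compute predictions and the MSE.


ŷ0 = (0.5)·(2) + (1.0)·(0) - 3.0 = -2.0
ŷ1 = (0.5)·(-1) + (1.0)·(-2) - 3.0 = -5.5
ŷ2 = (0.5)·(-1) + (1.0)·(-4) - 3.0 = -7.5
errors² = [0.36, 0.04, 0.49]
MSE = 0.8900/3 = 0.2967

0.2967


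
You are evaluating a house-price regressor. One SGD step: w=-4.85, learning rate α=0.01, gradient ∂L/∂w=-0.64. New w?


w_new = w - α·∇
= -4.85 - 0.01·-0.64
= -4.85 + 0.0064
= -4.8436

-4.8436


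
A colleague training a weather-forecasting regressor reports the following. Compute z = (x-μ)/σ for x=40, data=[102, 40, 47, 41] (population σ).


μ = 57.5, σ = 25.8312
z = (40 - 57.5)/25.8312 = -0.6775

-0.6775


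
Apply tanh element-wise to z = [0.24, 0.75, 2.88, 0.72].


tanh(0.24) = 0.2355
tanh(0.75) = 0.6351
tanh(2.88) = 0.9937
tanh(0.72) = 0.6169
result = [0.2355, 0.6351, 0.9937, 0.6169]

[0.2355, 0.6351, 0.9937, 0.6169]


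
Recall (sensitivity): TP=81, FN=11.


Recall = TP/(TP+FN)
= 81/(81+11)
= 81/92 = 88.04%

88.04%


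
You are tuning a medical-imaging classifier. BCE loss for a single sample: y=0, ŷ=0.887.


BCE = -[y·ln(p) + (1-y)·ln(1-p)]
= -0 - 1·ln(1-0.887)
= -ln(0.113) = 2.1804

2.1804


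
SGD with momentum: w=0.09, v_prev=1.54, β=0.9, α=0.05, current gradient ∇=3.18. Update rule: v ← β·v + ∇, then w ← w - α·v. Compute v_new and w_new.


v_new = 0.9·1.54 + 3.18 = 1.386 + 3.18 = 4.566
w_new = 0.09 - 0.05·4.566 = 0.09 - 0.2283 = -0.1383

v_new=4.566, w_new=-0.1383


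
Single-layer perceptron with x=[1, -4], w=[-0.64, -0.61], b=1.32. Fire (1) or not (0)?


z = (1)·(-0.64) + (-4)·(-0.61) + 1.32
  = 3.12
step(z) = 1 (z≥0)

1


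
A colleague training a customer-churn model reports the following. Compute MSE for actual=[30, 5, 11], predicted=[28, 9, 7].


Squared errors: (30-28)²=4, (5-9)²=16, (11-7)²=16
Sum = 36
MSE = 36/3 = 12

12


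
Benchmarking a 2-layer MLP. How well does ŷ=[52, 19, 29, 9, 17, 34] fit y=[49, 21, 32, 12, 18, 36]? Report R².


ȳ = 28
SS_res = Σ(y-ŷ)² = 36
SS_tot = Σ(y-ȳ)² = 926
R² = 1 - SS_res/SS_tot = 1 - 0.0389 = 0.9611

0.9611


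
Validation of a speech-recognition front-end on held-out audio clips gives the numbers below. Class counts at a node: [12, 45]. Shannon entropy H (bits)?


Probabilities: [12/57, 45/57] ≈ [0.2105, 0.7895]
H = -((12/57)·log₂(12/57) + (45/57)·log₂(45/57))
  = 0.7425 bits

0.7425 bits


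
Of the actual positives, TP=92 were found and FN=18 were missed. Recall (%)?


Recall = TP/(TP+FN)
= 92/(92+18)
= 92/110 = 83.64%

83.64%


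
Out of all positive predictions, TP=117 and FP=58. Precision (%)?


Precision = TP/(TP+FP)
= 117/(117+58)
= 117/175 = 66.86%

66.86%


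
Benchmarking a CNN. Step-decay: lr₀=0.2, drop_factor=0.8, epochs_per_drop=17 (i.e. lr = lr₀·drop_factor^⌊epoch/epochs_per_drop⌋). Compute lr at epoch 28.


n_drops = ⌊28/17⌋ = 1
lr = 0.2·0.8^1 = 0.2·0.8 = 0.16

0.16


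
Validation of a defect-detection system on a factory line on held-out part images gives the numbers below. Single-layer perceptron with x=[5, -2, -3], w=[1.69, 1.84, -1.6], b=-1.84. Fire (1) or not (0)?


z = (5)·(1.69) + (-2)·(1.84) + (-3)·(-1.6) - 1.84
  = 7.73
step(z) = 1 (z≥0)

1


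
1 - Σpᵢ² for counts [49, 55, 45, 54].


Probabilities: [49/203, 55/203, 45/203, 54/203] ≈ [0.2414, 0.2709, 0.2217, 0.266]
Σpᵢ² = (2401 + 3025 + 2025 + 2916)/203² = 10367/41209
Gini = 1 - Σpᵢ² = 1 - 10367/41209 = 0.7484

0.7484


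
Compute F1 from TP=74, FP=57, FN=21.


Precision = 74/131 = 0.5649
Recall = 74/95 = 0.7789
F1 = 2·P·R/(P+R) = 2·TP/(2·TP+FP+FN) = 148/(148+57+21) = 148/226 = 0.6549

0.6549


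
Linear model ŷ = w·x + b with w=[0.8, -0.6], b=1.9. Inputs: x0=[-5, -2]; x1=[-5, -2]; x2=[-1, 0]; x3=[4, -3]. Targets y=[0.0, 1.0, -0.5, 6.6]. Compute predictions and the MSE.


ŷ0 = (0.8)·(-5) + (-0.6)·(-2) + 1.9 = -0.9
ŷ1 = (0.8)·(-5) + (-0.6)·(-2) + 1.9 = -0.9
ŷ2 = (0.8)·(-1) + (-0.6)·(0) + 1.9 = 1.1
ŷ3 = (0.8)·(4) + (-0.6)·(-3) + 1.9 = 6.9
errors² = [0.81, 3.61, 2.56, 0.09]
MSE = 7.0700/4 = 1.7675

1.7675


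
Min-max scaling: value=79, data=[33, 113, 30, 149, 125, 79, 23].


min=23, max=149
(79-23)/(149-23) = 56/126 = 0.4444

0.4444


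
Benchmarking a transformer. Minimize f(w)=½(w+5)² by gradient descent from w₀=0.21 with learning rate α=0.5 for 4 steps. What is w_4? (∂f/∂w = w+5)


step 1: grad = 0.21+5 = 5.21; w = 0.21 - 0.5·(5.21) = -2.395
step 2: grad = -2.395+5 = 2.605; w = -2.395 - 0.5·(2.605) = -3.6975
step 3: grad = -3.6975+5 = 1.3025; w = -3.6975 - 0.5·(1.3025) = -4.34875
step 4: grad = -4.34875+5 = 0.65125; w = -4.34875 - 0.5·(0.65125) = -4.674375

-4.674375


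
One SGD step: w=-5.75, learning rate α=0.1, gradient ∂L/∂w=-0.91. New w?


w_new = w - α·∇
= -5.75 - 0.1·-0.91
= -5.75 + 0.091
= -5.659

-5.659


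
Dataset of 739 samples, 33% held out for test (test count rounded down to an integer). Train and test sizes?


Test = ⌊739·33/100⌋ = 243
Train = 739 - 243 = 496

Train: 496, Test: 243


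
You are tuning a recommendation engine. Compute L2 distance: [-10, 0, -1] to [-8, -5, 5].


d = √((-10+ 8)² + (0+ 5)² + (-1-5)²)
  = √(4 + 25 + 36)
  = √65 = 8.0623

8.0623


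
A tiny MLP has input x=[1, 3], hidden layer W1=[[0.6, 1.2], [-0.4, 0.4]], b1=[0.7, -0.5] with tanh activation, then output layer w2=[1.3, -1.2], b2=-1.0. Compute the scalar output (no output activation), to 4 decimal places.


z1[0] = (0.6)·(1) + (1.2)·(3) + 0.7 = 4.9
z1[1] = (-0.4)·(1) + (0.4)·(3) - 0.5 = 0.3
h = tanh(z1) = [0.9999, 0.2913]
output = (1.3)·(0.9999) + (-1.2)·(0.2913) - 1.0 = -0.0497

-0.0497


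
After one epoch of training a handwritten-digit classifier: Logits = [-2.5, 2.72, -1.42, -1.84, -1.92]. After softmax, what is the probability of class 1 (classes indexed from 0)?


Exponentials: e^-2.5=0.0821, e^2.72=15.1803, e^-1.42=0.2417, e^-1.84=0.1588, e^-1.92=0.1466
Sum = 15.8095
Softmax = [0.0052, 0.9602, 0.0153, 0.01, 0.0093]
p[1] = 15.1803/15.8095 = 0.9602

0.9602


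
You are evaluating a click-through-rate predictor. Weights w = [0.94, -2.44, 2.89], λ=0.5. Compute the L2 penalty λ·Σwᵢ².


‖w‖₂² = (0.94)² + (-2.44)² + (2.89)²
     = 0.8836 + 5.9536 + 8.3521
     = 15.1893
λ·‖w‖₂² = 0.5·15.1893 = 7.59465

7.59465


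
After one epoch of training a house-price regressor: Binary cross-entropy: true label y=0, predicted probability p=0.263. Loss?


BCE = -[y·ln(p) + (1-y)·ln(1-p)]
= -0 - 1·ln(1-0.263)
= -ln(0.737) = 0.3052

0.3052


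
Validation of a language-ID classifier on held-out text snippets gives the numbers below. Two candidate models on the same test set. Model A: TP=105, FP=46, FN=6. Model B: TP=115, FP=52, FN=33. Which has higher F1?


Model A: P=105/151=0.6954, R=105/111=0.9459, F1=2PR/(P+R)=2TP/(2TP+FP+FN)=210/262=0.8015
Model B: P=115/167=0.6886, R=115/148=0.777, F1=2PR/(P+R)=2TP/(2TP+FP+FN)=230/315=0.7302
0.8015 > 0.7302 → Model A

Model A


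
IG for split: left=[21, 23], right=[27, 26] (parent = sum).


Parent = [48, 49], H_parent = 0.9999
H_left = 0.9985 (n=44), H_right = 0.9997 (n=53)
H_children = (44/97)·0.9985 + (53/97)·0.9997 = 0.9992
IG = 0.9999 - 0.9992 = 0.0007

0.0007


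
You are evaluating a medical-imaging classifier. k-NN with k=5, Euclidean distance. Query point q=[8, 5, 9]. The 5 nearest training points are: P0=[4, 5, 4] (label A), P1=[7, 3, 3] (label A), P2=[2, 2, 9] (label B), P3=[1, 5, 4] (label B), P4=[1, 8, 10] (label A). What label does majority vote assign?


d(q,P0) = 6.4031  (label A)
d(q,P1) = 6.4031  (label A)
d(q,P2) = 6.7082  (label B)
d(q,P3) = 8.6023  (label B)
d(q,P4) = 7.6811  (label A)
Votes: A=3, B=2
Majority → A

A


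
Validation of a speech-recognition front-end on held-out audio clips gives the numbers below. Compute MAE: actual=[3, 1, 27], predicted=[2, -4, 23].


Absolute errors: |3-2|=1, |1+ 4|=5, |27-23|=4
Sum = 10
MAE = 10/3 = 10/3

10/3


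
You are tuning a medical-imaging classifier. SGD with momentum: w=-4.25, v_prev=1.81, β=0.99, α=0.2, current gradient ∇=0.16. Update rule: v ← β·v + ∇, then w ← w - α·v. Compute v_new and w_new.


v_new = 0.99·1.81 + 0.16 = 1.7919 + 0.16 = 1.9519
w_new = -4.25 - 0.2·1.9519 = -4.25 - 0.39038 = -4.64038

v_new=1.9519, w_new=-4.64038


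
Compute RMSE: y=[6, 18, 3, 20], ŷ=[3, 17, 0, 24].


MSE = 35/4 = 8.75
RMSE = √(35/4) = 2.958

2.958


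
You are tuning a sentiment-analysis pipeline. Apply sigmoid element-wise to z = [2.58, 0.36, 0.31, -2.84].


σ(2.58) = 1/(1+e^-2.58) = 0.9296
σ(0.36) = 1/(1+e^-0.36) = 0.589
σ(0.31) = 1/(1+e^-0.31) = 0.5769
σ(-2.84) = 1/(1+e^2.84) = 0.0552
result = [0.9296, 0.589, 0.5769, 0.0552]

[0.9296, 0.589, 0.5769, 0.0552]


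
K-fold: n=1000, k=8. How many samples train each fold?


Fold size = 1000/8 = 125
Training per fold = 1000 - 125 = 875

875


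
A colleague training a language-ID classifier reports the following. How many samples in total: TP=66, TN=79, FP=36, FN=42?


Total = TP + TN + FP + FN
= 66 + 79 + 36 + 42
= 223
(Predicted positive: 102, predicted negative: 121)

223


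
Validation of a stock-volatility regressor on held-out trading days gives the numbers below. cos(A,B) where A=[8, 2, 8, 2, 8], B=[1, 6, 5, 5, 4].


A·B = 8·1 + 2·6 + 8·5 + 2·5 + 8·4 = 102
‖A‖ = √200 = 14.1421, ‖B‖ = √103 = 10.1489
cos = 102/(√200·√103) = 102/√20600 = 0.7107

0.7107


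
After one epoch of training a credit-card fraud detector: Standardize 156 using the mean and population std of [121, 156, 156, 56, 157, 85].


μ = 121.8333, σ = 39.2913
z = (156 - 121.8333)/39.2913 = 0.8696

0.8696


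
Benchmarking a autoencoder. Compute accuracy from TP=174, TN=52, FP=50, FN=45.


Accuracy = (TP+TN)/(TP+TN+FP+FN)
= (174+52)/(321)
= 226/321 = 70.4%

70.4%


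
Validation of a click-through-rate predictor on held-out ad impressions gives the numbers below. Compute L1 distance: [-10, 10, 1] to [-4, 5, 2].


d = |-10+ 4| + |10-5| + |1-2|
  = 6 + 5 + 1
  = 12

12


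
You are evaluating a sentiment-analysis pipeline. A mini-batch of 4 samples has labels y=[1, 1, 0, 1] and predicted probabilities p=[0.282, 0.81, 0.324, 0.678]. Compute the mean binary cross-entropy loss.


L[0] = -ln(0.282) = 1.2658
L[1] = -ln(0.81) = 0.2107
L[2] = -ln(1-0.324) = -ln(0.676) = 0.3916
L[3] = -ln(0.678) = 0.3886
mean = (1.2658 + 0.2107 + 0.3916 + 0.3886)/4 = 0.5642

0.5642


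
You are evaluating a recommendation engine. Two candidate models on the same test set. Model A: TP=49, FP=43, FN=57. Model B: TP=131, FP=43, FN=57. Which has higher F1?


Model A: P=49/92=0.5326, R=49/106=0.4623, F1=2PR/(P+R)=2TP/(2TP+FP+FN)=98/198=0.4949
Model B: P=131/174=0.7529, R=131/188=0.6968, F1=2PR/(P+R)=2TP/(2TP+FP+FN)=262/362=0.7238
0.4949 < 0.7238 → Model B

Model B


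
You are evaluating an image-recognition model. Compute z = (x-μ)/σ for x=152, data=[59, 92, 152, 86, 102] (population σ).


μ = 98.2, σ = 30.4394
z = (152 - 98.2)/30.4394 = 1.7674

1.7674


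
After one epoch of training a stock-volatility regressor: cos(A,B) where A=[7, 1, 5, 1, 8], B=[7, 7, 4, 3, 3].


A·B = 7·7 + 1·7 + 5·4 + 1·3 + 8·3 = 103
‖A‖ = √140 = 11.8322, ‖B‖ = √132 = 11.4891
cos = 103/(√140·√132) = 103/√18480 = 0.7577

0.7577


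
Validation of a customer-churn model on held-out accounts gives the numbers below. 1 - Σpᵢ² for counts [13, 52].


Probabilities: [13/65, 52/65] ≈ [0.2, 0.8]
Σpᵢ² = (169 + 2704)/65² = 2873/4225
Gini = 1 - Σpᵢ² = 1 - 2873/4225 = 0.32

0.32


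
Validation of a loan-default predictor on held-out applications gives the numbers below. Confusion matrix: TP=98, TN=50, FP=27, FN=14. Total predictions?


Total = TP + TN + FP + FN
= 98 + 50 + 27 + 14
= 189
(Predicted positive: 125, predicted negative: 64)

189


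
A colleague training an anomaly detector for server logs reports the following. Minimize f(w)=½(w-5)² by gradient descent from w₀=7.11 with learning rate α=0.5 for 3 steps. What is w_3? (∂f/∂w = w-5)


step 1: grad = 7.11-5 = 2.11; w = 7.11 - 0.5·(2.11) = 6.055
step 2: grad = 6.055-5 = 1.055; w = 6.055 - 0.5·(1.055) = 5.5275
step 3: grad = 5.5275-5 = 0.5275; w = 5.5275 - 0.5·(0.5275) = 5.26375

5.26375


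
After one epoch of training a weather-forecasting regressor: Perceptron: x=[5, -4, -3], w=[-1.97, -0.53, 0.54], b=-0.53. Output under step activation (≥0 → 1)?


z = (5)·(-1.97) + (-4)·(-0.53) + (-3)·(0.54) - 0.53
  = -9.88
step(z) = 0 (z<0)

0


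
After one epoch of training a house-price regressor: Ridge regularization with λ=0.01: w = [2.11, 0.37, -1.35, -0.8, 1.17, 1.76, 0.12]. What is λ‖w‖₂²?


‖w‖₂² = (2.11)² + (0.37)² + (-1.35)² + (-0.8)² + (1.17)² + (1.76)² + (0.12)²
     = 4.4521 + 0.1369 + 1.8225 + 0.64 + 1.3689 + 3.0976 + 0.0144
     = 11.5324
λ·‖w‖₂² = 0.01·11.5324 = 0.115324

0.115324


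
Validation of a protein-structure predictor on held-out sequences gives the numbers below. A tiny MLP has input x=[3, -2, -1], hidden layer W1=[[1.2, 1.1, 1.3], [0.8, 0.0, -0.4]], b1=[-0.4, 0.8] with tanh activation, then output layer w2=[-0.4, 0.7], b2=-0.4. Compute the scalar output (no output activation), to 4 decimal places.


z1[0] = (1.2)·(3) + (1.1)·(-2) + (1.3)·(-1) - 0.4 = -0.3
z1[1] = (0.8)·(3) + (0.0)·(-2) + (-0.4)·(-1) + 0.8 = 3.6
h = tanh(z1) = [-0.2913, 0.9985]
output = (-0.4)·(-0.2913) + (0.7)·(0.9985) - 0.4 = 0.4155

0.4155


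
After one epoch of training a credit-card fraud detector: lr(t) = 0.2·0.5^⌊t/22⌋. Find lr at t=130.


n_drops = ⌊130/22⌋ = 5
lr = 0.2·0.5^5 = 0.2·0.03125 = 0.00625

0.00625


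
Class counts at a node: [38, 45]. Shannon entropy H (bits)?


Probabilities: [38/83, 45/83] ≈ [0.4578, 0.5422]
H = -((38/83)·log₂(38/83) + (45/83)·log₂(45/83))
  = 0.9949 bits

0.9949 bits


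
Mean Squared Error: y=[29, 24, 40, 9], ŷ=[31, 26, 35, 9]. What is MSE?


Squared errors: (29-31)²=4, (24-26)²=4, (40-35)²=25, (9-9)²=0
Sum = 33
MSE = 33/4 = 33/4

33/4


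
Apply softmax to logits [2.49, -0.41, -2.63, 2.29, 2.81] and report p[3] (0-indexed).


Exponentials: e^2.49=12.0613, e^-0.41=0.6637, e^-2.63=0.0721, e^2.29=9.8749, e^2.81=16.6099
Sum = 39.2819
Softmax = [0.307, 0.0169, 0.0018, 0.2514, 0.4228]
p[3] = 9.8749/39.2819 = 0.2514

0.2514


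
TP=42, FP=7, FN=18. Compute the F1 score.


Precision = 42/49 = 0.8571
Recall = 42/60 = 0.7
F1 = 2·P·R/(P+R) = 2·TP/(2·TP+FP+FN) = 84/(84+7+18) = 84/109 = 0.7706

0.7706


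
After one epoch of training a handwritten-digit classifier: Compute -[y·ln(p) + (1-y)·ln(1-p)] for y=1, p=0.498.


BCE = -[y·ln(p) + (1-y)·ln(1-p)]
= -1·ln(0.498) - 0
= -ln(0.498) = 0.6972

0.6972


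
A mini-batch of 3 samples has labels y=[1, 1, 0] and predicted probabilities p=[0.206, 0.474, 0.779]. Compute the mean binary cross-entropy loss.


L[0] = -ln(0.206) = 1.5799
L[1] = -ln(0.474) = 0.7465
L[2] = -ln(1-0.779) = -ln(0.221) = 1.5096
mean = (1.5799 + 0.7465 + 1.5096)/3 = 1.2787

1.2787


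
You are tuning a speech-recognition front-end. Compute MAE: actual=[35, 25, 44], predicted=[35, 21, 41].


Absolute errors: |35-35|=0, |25-21|=4, |44-41|=3
Sum = 7
MAE = 7/3 = 7/3

7/3


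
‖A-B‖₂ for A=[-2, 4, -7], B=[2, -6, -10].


d = √((-2-2)² + (4+ 6)² + (-7+ 10)²)
  = √(16 + 100 + 9)
  = √125 = 11.1803

11.1803


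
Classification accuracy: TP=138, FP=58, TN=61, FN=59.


Accuracy = (TP+TN)/(TP+TN+FP+FN)
= (138+61)/(316)
= 199/316 = 62.97%

62.97%


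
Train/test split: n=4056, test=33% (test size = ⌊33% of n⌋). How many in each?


Test = ⌊4056·33/100⌋ = 1338
Train = 4056 - 1338 = 2718

Train: 2718, Test: 1338


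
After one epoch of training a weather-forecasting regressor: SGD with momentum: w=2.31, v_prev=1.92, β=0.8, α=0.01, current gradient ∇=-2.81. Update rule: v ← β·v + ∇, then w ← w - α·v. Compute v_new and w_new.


v_new = 0.8·1.92 - 2.81 = 1.536 - 2.81 = -1.274
w_new = 2.31 - 0.01·-1.274 = 2.31 + 0.01274 = 2.32274

v_new=-1.274, w_new=2.32274


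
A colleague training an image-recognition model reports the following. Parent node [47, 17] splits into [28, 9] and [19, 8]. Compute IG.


Parent = [47, 17], H_parent = 0.8351
H_left = 0.8004 (n=37), H_right = 0.8767 (n=27)
H_children = (37/64)·0.8004 + (27/64)·0.8767 = 0.8326
IG = 0.8351 - 0.8326 = 0.0025

0.0025


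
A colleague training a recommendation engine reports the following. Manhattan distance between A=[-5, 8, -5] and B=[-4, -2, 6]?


d = |-5+ 4| + |8+ 2| + |-5-6|
  = 1 + 10 + 11
  = 22

22


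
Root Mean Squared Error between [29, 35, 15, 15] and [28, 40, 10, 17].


MSE = 55/4 = 13.75
RMSE = √(55/4) = 3.7081

3.7081


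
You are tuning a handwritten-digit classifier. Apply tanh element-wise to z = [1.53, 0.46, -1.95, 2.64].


tanh(1.53) = 0.9104
tanh(0.46) = 0.4301
tanh(-1.95) = -0.9603
tanh(2.64) = 0.9899
result = [0.9104, 0.4301, -0.9603, 0.9899]

[0.9104, 0.4301, -0.9603, 0.9899]


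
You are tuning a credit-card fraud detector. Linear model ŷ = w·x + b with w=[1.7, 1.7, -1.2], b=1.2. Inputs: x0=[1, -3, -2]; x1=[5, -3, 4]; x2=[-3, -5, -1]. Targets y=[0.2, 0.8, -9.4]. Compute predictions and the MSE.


ŷ0 = (1.7)·(1) + (1.7)·(-3) + (-1.2)·(-2) + 1.2 = 0.2
ŷ1 = (1.7)·(5) + (1.7)·(-3) + (-1.2)·(4) + 1.2 = -0.2
ŷ2 = (1.7)·(-3) + (1.7)·(-5) + (-1.2)·(-1) + 1.2 = -11.2
errors² = [0.0, 1.0, 3.24]
MSE = 4.2400/3 = 1.4133

1.4133


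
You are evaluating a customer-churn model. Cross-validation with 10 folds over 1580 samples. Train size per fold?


Fold size = 1580/10 = 158
Training per fold = 1580 - 158 = 1422

1422


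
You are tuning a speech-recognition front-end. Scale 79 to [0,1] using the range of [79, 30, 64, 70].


min=30, max=79
(79-30)/(79-30) = 49/49 = 1.0

1.0


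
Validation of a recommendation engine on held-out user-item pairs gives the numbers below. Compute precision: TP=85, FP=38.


Precision = TP/(TP+FP)
= 85/(85+38)
= 85/123 = 69.11%

69.11%


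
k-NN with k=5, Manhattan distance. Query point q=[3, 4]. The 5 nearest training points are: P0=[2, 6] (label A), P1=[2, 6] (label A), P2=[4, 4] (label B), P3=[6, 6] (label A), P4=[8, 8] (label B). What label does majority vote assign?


d(q,P0) = 3  (label A)
d(q,P1) = 3  (label A)
d(q,P2) = 1  (label B)
d(q,P3) = 5  (label A)
d(q,P4) = 9  (label B)
Votes: A=3, B=2
Majority → A

A


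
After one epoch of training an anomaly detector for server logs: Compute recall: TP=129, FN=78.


Recall = TP/(TP+FN)
= 129/(129+78)
= 129/207 = 62.32%

62.32%


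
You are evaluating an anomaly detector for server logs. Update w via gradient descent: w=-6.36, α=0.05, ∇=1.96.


w_new = w - α·∇
= -6.36 - 0.05·1.96
= -6.36 - 0.098
= -6.458

-6.458


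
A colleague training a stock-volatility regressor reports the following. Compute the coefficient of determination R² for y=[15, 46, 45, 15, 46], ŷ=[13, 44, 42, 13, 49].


ȳ = 33.4
SS_res = Σ(y-ŷ)² = 30
SS_tot = Σ(y-ȳ)² = 1129.2
R² = 1 - SS_res/SS_tot = 1 - 0.0266 = 0.9734

0.9734


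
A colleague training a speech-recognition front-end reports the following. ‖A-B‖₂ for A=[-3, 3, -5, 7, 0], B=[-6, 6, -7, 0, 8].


d = √((-3+ 6)² + (3-6)² + (-5+ 7)² + (7-0)² + (0-8)²)
  = √(9 + 9 + 4 + 49 + 64)
  = √135 = 11.619

11.619


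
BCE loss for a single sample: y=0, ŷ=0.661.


BCE = -[y·ln(p) + (1-y)·ln(1-p)]
= -0 - 1·ln(1-0.661)
= -ln(0.339) = 1.0818

1.0818


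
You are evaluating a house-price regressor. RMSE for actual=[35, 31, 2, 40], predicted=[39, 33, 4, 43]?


MSE = 33/4 = 8.25
RMSE = √(33/4) = 2.8723

2.8723


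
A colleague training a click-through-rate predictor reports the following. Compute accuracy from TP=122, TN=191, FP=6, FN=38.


Accuracy = (TP+TN)/(TP+TN+FP+FN)
= (122+191)/(357)
= 313/357 = 87.68%

87.68%


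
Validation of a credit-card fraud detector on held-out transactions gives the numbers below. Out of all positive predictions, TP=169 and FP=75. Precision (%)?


Precision = TP/(TP+FP)
= 169/(169+75)
= 169/244 = 69.26%

69.26%


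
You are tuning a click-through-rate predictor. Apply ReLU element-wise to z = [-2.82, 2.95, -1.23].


ReLU(-2.82) = max(0, -2.82) = 0.0
ReLU(2.95) = max(0, 2.95) = 2.95
ReLU(-1.23) = max(0, -1.23) = 0.0
result = [0.0, 2.95, 0.0]

[0.0, 2.95, 0.0]


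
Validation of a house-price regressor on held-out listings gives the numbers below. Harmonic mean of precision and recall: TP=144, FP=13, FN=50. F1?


Precision = 144/157 = 0.9172
Recall = 144/194 = 0.7423
F1 = 2·P·R/(P+R) = 2·TP/(2·TP+FP+FN) = 288/(288+13+50) = 288/351 = 0.8205

0.8205


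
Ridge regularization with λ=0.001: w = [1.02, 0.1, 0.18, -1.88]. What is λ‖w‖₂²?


‖w‖₂² = (1.02)² + (0.1)² + (0.18)² + (-1.88)²
     = 1.0404 + 0.01 + 0.0324 + 3.5344
     = 4.6172
λ·‖w‖₂² = 0.001·4.6172 = 0.004617

0.004617


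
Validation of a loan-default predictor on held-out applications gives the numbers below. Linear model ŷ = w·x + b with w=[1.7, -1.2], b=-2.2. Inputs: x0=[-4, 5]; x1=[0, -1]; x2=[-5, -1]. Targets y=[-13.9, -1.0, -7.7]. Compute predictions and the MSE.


ŷ0 = (1.7)·(-4) + (-1.2)·(5) - 2.2 = -15.0
ŷ1 = (1.7)·(0) + (-1.2)·(-1) - 2.2 = -1.0
ŷ2 = (1.7)·(-5) + (-1.2)·(-1) - 2.2 = -9.5
errors² = [1.21, 0.0, 3.24]
MSE = 4.4500/3 = 1.4833

1.4833


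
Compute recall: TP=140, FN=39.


Recall = TP/(TP+FN)
= 140/(140+39)
= 140/179 = 78.21%

78.21%


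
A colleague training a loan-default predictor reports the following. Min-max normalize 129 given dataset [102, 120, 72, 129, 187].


min=72, max=187
(129-72)/(187-72) = 57/115 = 0.4957

0.4957


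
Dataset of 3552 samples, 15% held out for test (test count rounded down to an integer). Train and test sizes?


Test = ⌊3552·15/100⌋ = 532
Train = 3552 - 532 = 3020

Train: 3020, Test: 532


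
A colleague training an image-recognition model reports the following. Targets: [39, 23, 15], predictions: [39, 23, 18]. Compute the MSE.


Squared errors: (39-39)²=0, (23-23)²=0, (15-18)²=9
Sum = 9
MSE = 9/3 = 3

3


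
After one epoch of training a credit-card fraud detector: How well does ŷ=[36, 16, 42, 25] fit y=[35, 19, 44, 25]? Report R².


ȳ = 30.75
SS_res = Σ(y-ŷ)² = 14
SS_tot = Σ(y-ȳ)² = 364.75
R² = 1 - SS_res/SS_tot = 1 - 0.0384 = 0.9616

0.9616


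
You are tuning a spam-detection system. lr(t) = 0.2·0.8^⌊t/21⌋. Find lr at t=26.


n_drops = ⌊26/21⌋ = 1
lr = 0.2·0.8^1 = 0.2·0.8 = 0.16

0.16


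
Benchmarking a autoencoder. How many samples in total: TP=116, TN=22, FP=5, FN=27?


Total = TP + TN + FP + FN
= 116 + 22 + 5 + 27
= 170
(Predicted positive: 121, predicted negative: 49)

170
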